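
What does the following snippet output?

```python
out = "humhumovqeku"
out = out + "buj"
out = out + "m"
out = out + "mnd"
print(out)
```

+ 'buj' → 'humhumovqekubuj'
+ 'm' → 'humhumovqekubujm'
+ 'mnd' → 'humhumovqekubujmmnd'

humhumovqekubujmmnd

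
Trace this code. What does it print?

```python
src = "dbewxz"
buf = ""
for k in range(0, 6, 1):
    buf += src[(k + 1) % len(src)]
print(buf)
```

k=0: add src[1]='b' → 'b'
k=1: add src[2]='e' → 'be'
k=2: add src[3]='w' → 'bew'
k=3: add src[4]='x' → 'bewx'
k=4: add src[5]='z' → 'bewxz'
k=5: add src[0]='d' → 'bewxzd'

bewxzd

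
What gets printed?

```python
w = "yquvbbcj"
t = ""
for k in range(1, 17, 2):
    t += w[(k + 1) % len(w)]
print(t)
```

ubcyubcy

k=1: add w[2]='u' → 'u'
k=3: add w[4]='b' → 'ub'
k=5: add w[6]='c' → 'ubc'
k=7: add w[0]='y' → 'ubcy'
k=9: add w[2]='u' → 'ubcyu'
k=11: add w[4]='b' → 'ubcyub'
k=13: add w[6]='c' → 'ubcyubc'
k=15: add w[0]='y' → 'ubcyubcy'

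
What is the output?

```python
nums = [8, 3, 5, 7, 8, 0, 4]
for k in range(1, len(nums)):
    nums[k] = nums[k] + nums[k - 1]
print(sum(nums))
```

155

k=1: nums[1] = 3+8 = 11 → [8, 11, 5, 7, 8, 0, 4]
k=2: nums[2] = 5+11 = 16 → [8, 11, 16, 7, 8, 0, 4]
k=3: nums[3] = 7+16 = 23 → [8, 11, 16, 23, 8, 0, 4]
k=4: nums[4] = 8+23 = 31 → [8, 11, 16, 23, 31, 0, 4]
k=5: nums[5] = 0+31 = 31 → [8, 11, 16, 23, 31, 31, 4]
k=6: nums[6] = 4+31 = 35 → [8, 11, 16, 23, 31, 31, 35]
sum = 155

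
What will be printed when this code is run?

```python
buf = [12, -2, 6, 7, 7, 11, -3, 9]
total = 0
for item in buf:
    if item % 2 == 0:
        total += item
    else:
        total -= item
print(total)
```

-15

item=12: even, total = 0+12 = 12
item=-2: even, total = 12+(-2) = 10
item=6: even, total = 10+6 = 16
item=7: not even, total = 16-7 = 9
item=7: not even, total = 9-7 = 2
item=11: not even, total = 2-11 = -9
item=-3: not even, total = (-9)-(-3) = -6
item=9: not even, total = (-6)-9 = -15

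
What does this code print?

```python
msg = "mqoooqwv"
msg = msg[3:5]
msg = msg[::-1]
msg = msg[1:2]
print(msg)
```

slice [3:5] → 'oo'
reverse → 'oo'
slice [1:2] → 'o'

o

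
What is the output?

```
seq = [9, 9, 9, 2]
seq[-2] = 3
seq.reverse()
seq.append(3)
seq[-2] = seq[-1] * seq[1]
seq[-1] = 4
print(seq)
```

[2, 3, 9, 9, 4]

seq[-2] = 3 → [9, 9, 3, 2]
reverse → [2, 3, 9, 9]
append 3 → [2, 3, 9, 9, 3]
seq[-2] = seq[-1]*seq[1] = 3*3 = 9 → [2, 3, 9, 9, 3]
seq[-1] = 4 → [2, 3, 9, 9, 4]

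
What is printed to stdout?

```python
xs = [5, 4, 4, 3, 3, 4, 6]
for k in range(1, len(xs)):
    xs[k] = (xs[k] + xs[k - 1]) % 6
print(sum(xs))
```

k=1: xs[1] = (4+5)%6 = 3 → [5, 3, 4, 3, 3, 4, 6]
k=2: xs[2] = (4+3)%6 = 1 → [5, 3, 1, 3, 3, 4, 6]
k=3: xs[3] = (3+1)%6 = 4 → [5, 3, 1, 4, 3, 4, 6]
k=4: xs[4] = (3+4)%6 = 1 → [5, 3, 1, 4, 1, 4, 6]
k=5: xs[5] = (4+1)%6 = 5 → [5, 3, 1, 4, 1, 5, 6]
k=6: xs[6] = (6+5)%6 = 5 → [5, 3, 1, 4, 1, 5, 5]
sum = 24

24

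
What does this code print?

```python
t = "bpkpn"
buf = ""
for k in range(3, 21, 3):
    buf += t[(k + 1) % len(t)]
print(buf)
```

k=3: add t[4]='n' → 'n'
k=6: add t[2]='k' → 'nk'
k=9: add t[0]='b' → 'nkb'
k=12: add t[3]='p' → 'nkbp'
k=15: add t[1]='p' → 'nkbpp'
k=18: add t[4]='n' → 'nkbppn'

nkbppn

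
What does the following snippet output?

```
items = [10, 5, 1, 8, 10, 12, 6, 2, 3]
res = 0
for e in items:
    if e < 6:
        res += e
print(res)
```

11

e=10: not <6
e=5: <6, res = 0+5 = 5
e=1: <6, res = 5+1 = 6
e=8: not <6
e=10: not <6
e=12: not <6
e=6: not <6
e=2: <6, res = 6+2 = 8
e=3: <6, res = 8+3 = 11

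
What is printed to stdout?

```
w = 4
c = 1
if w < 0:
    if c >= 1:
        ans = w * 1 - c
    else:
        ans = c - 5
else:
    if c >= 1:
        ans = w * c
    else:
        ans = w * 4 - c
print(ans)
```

4

w=4, c=1
w < 0 is False; c >= 1 is True
→ ans = w * c = 4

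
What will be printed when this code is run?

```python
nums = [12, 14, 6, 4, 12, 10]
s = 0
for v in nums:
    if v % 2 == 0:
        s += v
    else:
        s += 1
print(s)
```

58

v=12: even, s = 0+12 = 12
v=14: even, s = 12+14 = 26
v=6: even, s = 26+6 = 32
v=4: even, s = 32+4 = 36
v=12: even, s = 36+12 = 48
v=10: even, s = 48+10 = 58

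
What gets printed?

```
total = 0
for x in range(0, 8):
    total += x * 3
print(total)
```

84

x=0: total = 0+0*3 = 0
x=1: total = 0+1*3 = 3
x=2: total = 3+2*3 = 9
x=3: total = 9+3*3 = 18
x=4: total = 18+4*3 = 30
x=5: total = 30+5*3 = 45
x=6: total = 45+6*3 = 63
x=7: total = 63+7*3 = 84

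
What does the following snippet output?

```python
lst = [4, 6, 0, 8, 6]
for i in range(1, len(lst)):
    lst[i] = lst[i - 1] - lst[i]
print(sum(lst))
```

i=1: lst[1] = 4-6 = -2 → [4, -2, 0, 8, 6]
i=2: lst[2] = (-2)-0 = -2 → [4, -2, -2, 8, 6]
i=3: lst[3] = (-2)-8 = -10 → [4, -2, -2, -10, 6]
i=4: lst[4] = (-10)-6 = -16 → [4, -2, -2, -10, -16]
sum = -26

-26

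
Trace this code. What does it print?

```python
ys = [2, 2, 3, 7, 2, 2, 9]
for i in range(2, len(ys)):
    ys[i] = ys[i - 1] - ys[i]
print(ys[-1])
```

i=2: ys[2] = 2-3 = -1 → [2, 2, -1, 7, 2, 2, 9]
i=3: ys[3] = (-1)-7 = -8 → [2, 2, -1, -8, 2, 2, 9]
i=4: ys[4] = (-8)-2 = -10 → [2, 2, -1, -8, -10, 2, 9]
i=5: ys[5] = (-10)-2 = -12 → [2, 2, -1, -8, -10, -12, 9]
i=6: ys[6] = (-12)-9 = -21 → [2, 2, -1, -8, -10, -12, -21]

-21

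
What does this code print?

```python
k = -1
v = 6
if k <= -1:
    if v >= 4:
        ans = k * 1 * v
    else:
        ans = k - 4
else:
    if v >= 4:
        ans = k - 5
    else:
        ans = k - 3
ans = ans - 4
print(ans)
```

-10

k=-1, v=6
k <= -1 is True; v >= 4 is True
→ ans = k * 1 * v = -6
ans = (-6)-4 = -10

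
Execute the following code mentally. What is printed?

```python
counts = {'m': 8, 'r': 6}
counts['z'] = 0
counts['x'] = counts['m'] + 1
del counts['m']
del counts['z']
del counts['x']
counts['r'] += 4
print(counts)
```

{'r': 10}

counts['z'] = 0 → {'m': 8, 'r': 6, 'z': 0}
counts['x'] = counts['m']+1 = 9 → {'m': 8, 'r': 6, 'z': 0, 'x': 9}
del 'm' → {'r': 6, 'z': 0, 'x': 9}
del 'z' → {'r': 6, 'x': 9}
del 'x' → {'r': 6}
counts['r'] = 6+4 = 10 → {'r': 10}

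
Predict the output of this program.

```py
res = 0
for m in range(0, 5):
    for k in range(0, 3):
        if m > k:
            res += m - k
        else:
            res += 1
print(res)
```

m=0,k=0: not 0>0, res = 0+1 = 1
m=0,k=1: not 0>1, res = 1+1 = 2
m=0,k=2: not 0>2, res = 2+1 = 3
m=1,k=0: 1>0, res = 3+1 = 4
m=1,k=1: not 1>1, res = 4+1 = 5
m=1,k=2: not 1>2, res = 5+1 = 6
m=2,k=0: 2>0, res = 6+2 = 8
m=2,k=1: 2>1, res = 8+1 = 9
m=2,k=2: not 2>2, res = 9+1 = 10
m=3,k=0: 3>0, res = 10+3 = 13
m=3,k=1: 3>1, res = 13+2 = 15
m=3,k=2: 3>2, res = 15+1 = 16
m=4,k=0: 4>0, res = 16+4 = 20
m=4,k=1: 4>1, res = 20+3 = 23
m=4,k=2: 4>2, res = 23+2 = 25

25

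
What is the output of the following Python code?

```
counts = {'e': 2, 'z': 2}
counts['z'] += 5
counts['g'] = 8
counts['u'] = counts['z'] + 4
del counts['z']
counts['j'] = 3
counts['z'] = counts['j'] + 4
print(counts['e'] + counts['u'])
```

13

counts['z'] = 2+5 = 7 → {'e': 2, 'z': 7}
counts['g'] = 8 → {'e': 2, 'z': 7, 'g': 8}
counts['u'] = counts['z']+4 = 11 → {'e': 2, 'z': 7, 'g': 8, 'u': 11}
del 'z' → {'e': 2, 'g': 8, 'u': 11}
counts['j'] = 3 → {'e': 2, 'g': 8, 'u': 11, 'j': 3}
counts['z'] = counts['j']+4 = 7 → {'e': 2, 'g': 8, 'u': 11, 'j': 3, 'z': 7}
counts['e']+counts['u'] = 2+11 = 13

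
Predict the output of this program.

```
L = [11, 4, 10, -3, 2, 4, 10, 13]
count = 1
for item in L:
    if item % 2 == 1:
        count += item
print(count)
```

22

item=11: odd, count = 1+11 = 12
item=4: not odd
item=10: not odd
item=-3: odd, count = 12+(-3) = 9
item=2: not odd
item=4: not odd
item=10: not odd
item=13: odd, count = 9+13 = 22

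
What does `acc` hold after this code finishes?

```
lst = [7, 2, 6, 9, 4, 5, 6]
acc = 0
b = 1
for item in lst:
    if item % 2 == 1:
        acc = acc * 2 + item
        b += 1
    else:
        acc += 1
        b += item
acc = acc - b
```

40

item=7: odd, acc = 0*2+7 = 7; b=2
item=2: not odd, acc = 7+1 = 8; b=4
item=6: not odd, acc = 8+1 = 9; b=10
item=9: odd, acc = 9*2+9 = 27; b=11
item=4: not odd, acc = 27+1 = 28; b=15
item=5: odd, acc = 28*2+5 = 61; b=16
item=6: not odd, acc = 61+1 = 62; b=22
acc-b = 62-22 = 40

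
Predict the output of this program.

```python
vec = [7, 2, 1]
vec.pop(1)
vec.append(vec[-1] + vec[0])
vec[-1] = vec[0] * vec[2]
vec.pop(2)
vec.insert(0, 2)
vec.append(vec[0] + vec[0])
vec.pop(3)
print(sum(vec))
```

pop(1) removes 2 → [7, 1]
append vec[-1]+vec[0] = 1+7 = 8 → [7, 1, 8]
vec[-1] = vec[0]*vec[2] = 7*8 = 56 → [7, 1, 56]
pop(2) removes 56 → [7, 1]
insert 2 at 0 → [2, 7, 1]
append vec[0]+vec[0] = 2+2 = 4 → [2, 7, 1, 4]
pop(3) removes 4 → [2, 7, 1]
sum = 10

10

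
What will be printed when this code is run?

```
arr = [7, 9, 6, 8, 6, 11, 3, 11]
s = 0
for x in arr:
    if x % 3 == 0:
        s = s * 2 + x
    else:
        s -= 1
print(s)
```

88

x=7: not %3==0, s = 0-1 = -1
x=9: %3==0, s = (-1)*2+9 = 7
x=6: %3==0, s = 7*2+6 = 20
x=8: not %3==0, s = 20-1 = 19
x=6: %3==0, s = 19*2+6 = 44
x=11: not %3==0, s = 44-1 = 43
x=3: %3==0, s = 43*2+3 = 89
x=11: not %3==0, s = 89-1 = 88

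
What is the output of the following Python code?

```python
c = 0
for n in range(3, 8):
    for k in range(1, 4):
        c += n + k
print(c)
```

105

n=3,k=1: c = 0+4 = 4
n=3,k=2: c = 4+5 = 9
n=3,k=3: c = 9+6 = 15
n=4,k=1: c = 15+5 = 20
n=4,k=2: c = 20+6 = 26
n=4,k=3: c = 26+7 = 33
n=5,k=1: c = 33+6 = 39
n=5,k=2: c = 39+7 = 46
n=5,k=3: c = 46+8 = 54
n=6,k=1: c = 54+7 = 61
n=6,k=2: c = 61+8 = 69
n=6,k=3: c = 69+9 = 78
n=7,k=1: c = 78+8 = 86
n=7,k=2: c = 86+9 = 95
n=7,k=3: c = 95+10 = 105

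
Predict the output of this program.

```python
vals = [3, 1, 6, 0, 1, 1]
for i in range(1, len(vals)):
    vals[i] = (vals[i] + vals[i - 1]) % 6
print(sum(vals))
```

i=1: vals[1] = (1+3)%6 = 4 → [3, 4, 6, 0, 1, 1]
i=2: vals[2] = (6+4)%6 = 4 → [3, 4, 4, 0, 1, 1]
i=3: vals[3] = (0+4)%6 = 4 → [3, 4, 4, 4, 1, 1]
i=4: vals[4] = (1+4)%6 = 5 → [3, 4, 4, 4, 5, 1]
i=5: vals[5] = (1+5)%6 = 0 → [3, 4, 4, 4, 5, 0]
sum = 20

20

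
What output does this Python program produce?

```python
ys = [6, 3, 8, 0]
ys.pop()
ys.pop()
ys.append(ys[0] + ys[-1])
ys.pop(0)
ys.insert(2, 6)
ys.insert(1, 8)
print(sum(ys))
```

26

pop() removes 0 → [6, 3, 8]
pop() removes 8 → [6, 3]
append ys[0]+ys[-1] = 6+3 = 9 → [6, 3, 9]
pop(0) removes 6 → [3, 9]
insert 6 at 2 → [3, 9, 6]
insert 8 at 1 → [3, 8, 9, 6]
sum = 26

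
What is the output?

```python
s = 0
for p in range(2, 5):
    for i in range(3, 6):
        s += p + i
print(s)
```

p=2,i=3: s = 0+5 = 5
p=2,i=4: s = 5+6 = 11
p=2,i=5: s = 11+7 = 18
p=3,i=3: s = 18+6 = 24
p=3,i=4: s = 24+7 = 31
p=3,i=5: s = 31+8 = 39
p=4,i=3: s = 39+7 = 46
p=4,i=4: s = 46+8 = 54
p=4,i=5: s = 54+9 = 63

63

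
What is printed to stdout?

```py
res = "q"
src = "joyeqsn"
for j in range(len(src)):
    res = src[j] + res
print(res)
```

nsqeyojq

j=0: prepend 'j' → 'jq'
j=1: prepend 'o' → 'ojq'
j=2: prepend 'y' → 'yojq'
j=3: prepend 'e' → 'eyojq'
j=4: prepend 'q' → 'qeyojq'
j=5: prepend 's' → 'sqeyojq'
j=6: prepend 'n' → 'nsqeyojq'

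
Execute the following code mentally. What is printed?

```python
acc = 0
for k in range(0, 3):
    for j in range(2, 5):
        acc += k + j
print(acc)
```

k=0,j=2: acc = 0+2 = 2
k=0,j=3: acc = 2+3 = 5
k=0,j=4: acc = 5+4 = 9
k=1,j=2: acc = 9+3 = 12
k=1,j=3: acc = 12+4 = 16
k=1,j=4: acc = 16+5 = 21
k=2,j=2: acc = 21+4 = 25
k=2,j=3: acc = 25+5 = 30
k=2,j=4: acc = 30+6 = 36

36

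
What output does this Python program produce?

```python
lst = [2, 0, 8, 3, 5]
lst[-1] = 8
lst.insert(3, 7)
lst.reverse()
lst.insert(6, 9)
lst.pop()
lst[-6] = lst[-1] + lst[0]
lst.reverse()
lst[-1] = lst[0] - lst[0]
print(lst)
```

[2, 0, 8, 7, 3, 0]

lst[-1] = 8 → [2, 0, 8, 3, 8]
insert 7 at 3 → [2, 0, 8, 7, 3, 8]
reverse → [8, 3, 7, 8, 0, 2]
insert 9 at 6 → [8, 3, 7, 8, 0, 2, 9]
pop() removes 9 → [8, 3, 7, 8, 0, 2]
lst[-6] = lst[-1]+lst[0] = 2+8 = 10 → [10, 3, 7, 8, 0, 2]
reverse → [2, 0, 8, 7, 3, 10]
lst[-1] = lst[0]-lst[0] = 2-2 = 0 → [2, 0, 8, 7, 3, 0]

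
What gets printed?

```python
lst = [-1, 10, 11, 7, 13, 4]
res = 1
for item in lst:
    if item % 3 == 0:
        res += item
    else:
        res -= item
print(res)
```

item=-1: not %3==0, res = 1-(-1) = 2
item=10: not %3==0, res = 2-10 = -8
item=11: not %3==0, res = (-8)-11 = -19
item=7: not %3==0, res = (-19)-7 = -26
item=13: not %3==0, res = (-26)-13 = -39
item=4: not %3==0, res = (-39)-4 = -43

-43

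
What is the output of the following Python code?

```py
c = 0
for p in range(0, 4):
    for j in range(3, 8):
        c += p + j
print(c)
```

130

p=0,j=3: c = 0+3 = 3
p=0,j=4: c = 3+4 = 7
p=0,j=5: c = 7+5 = 12
p=0,j=6: c = 12+6 = 18
p=0,j=7: c = 18+7 = 25
p=1,j=3: c = 25+4 = 29
p=1,j=4: c = 29+5 = 34
p=1,j=5: c = 34+6 = 40
p=1,j=6: c = 40+7 = 47
p=1,j=7: c = 47+8 = 55
p=2,j=3: c = 55+5 = 60
p=2,j=4: c = 60+6 = 66
p=2,j=5: c = 66+7 = 73
p=2,j=6: c = 73+8 = 81
p=2,j=7: c = 81+9 = 90
p=3,j=3: c = 90+6 = 96
p=3,j=4: c = 96+7 = 103
p=3,j=5: c = 103+8 = 111
p=3,j=6: c = 111+9 = 120
p=3,j=7: c = 120+10 = 130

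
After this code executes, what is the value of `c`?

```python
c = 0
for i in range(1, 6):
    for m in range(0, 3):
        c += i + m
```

60

i=1,m=0: c = 0+1 = 1
i=1,m=1: c = 1+2 = 3
i=1,m=2: c = 3+3 = 6
i=2,m=0: c = 6+2 = 8
i=2,m=1: c = 8+3 = 11
i=2,m=2: c = 11+4 = 15
i=3,m=0: c = 15+3 = 18
i=3,m=1: c = 18+4 = 22
i=3,m=2: c = 22+5 = 27
i=4,m=0: c = 27+4 = 31
i=4,m=1: c = 31+5 = 36
i=4,m=2: c = 36+6 = 42
i=5,m=0: c = 42+5 = 47
i=5,m=1: c = 47+6 = 53
i=5,m=2: c = 53+7 = 60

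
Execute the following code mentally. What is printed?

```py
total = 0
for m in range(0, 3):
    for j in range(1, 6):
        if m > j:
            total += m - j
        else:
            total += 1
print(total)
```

15

m=0,j=1: not 0>1, total = 0+1 = 1
m=0,j=2: not 0>2, total = 1+1 = 2
m=0,j=3: not 0>3, total = 2+1 = 3
m=0,j=4: not 0>4, total = 3+1 = 4
m=0,j=5: not 0>5, total = 4+1 = 5
m=1,j=1: not 1>1, total = 5+1 = 6
m=1,j=2: not 1>2, total = 6+1 = 7
m=1,j=3: not 1>3, total = 7+1 = 8
m=1,j=4: not 1>4, total = 8+1 = 9
m=1,j=5: not 1>5, total = 9+1 = 10
m=2,j=1: 2>1, total = 10+1 = 11
m=2,j=2: not 2>2, total = 11+1 = 12
m=2,j=3: not 2>3, total = 12+1 = 13
m=2,j=4: not 2>4, total = 13+1 = 14
m=2,j=5: not 2>5, total = 14+1 = 15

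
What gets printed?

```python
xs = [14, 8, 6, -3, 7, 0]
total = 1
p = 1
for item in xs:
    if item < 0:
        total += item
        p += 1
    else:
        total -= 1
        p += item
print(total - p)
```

item=14: not <0, total = 1-1 = 0; p=15
item=8: not <0, total = 0-1 = -1; p=23
item=6: not <0, total = (-1)-1 = -2; p=29
item=-3: <0, total = (-2)+(-3) = -5; p=30
item=7: not <0, total = (-5)-1 = -6; p=37
item=0: not <0, total = (-6)-1 = -7; p=37
total-p = (-7)-37 = -44

-44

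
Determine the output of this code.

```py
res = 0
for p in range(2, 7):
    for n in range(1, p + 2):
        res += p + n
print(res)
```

190

p=2,n=1: res = 0+3 = 3
p=2,n=2: res = 3+4 = 7
p=2,n=3: res = 7+5 = 12
p=3,n=1: res = 12+4 = 16
p=3,n=2: res = 16+5 = 21
p=3,n=3: res = 21+6 = 27
p=3,n=4: res = 27+7 = 34
p=4,n=1: res = 34+5 = 39
p=4,n=2: res = 39+6 = 45
p=4,n=3: res = 45+7 = 52
p=4,n=4: res = 52+8 = 60
p=4,n=5: res = 60+9 = 69
p=5,n=1: res = 69+6 = 75
p=5,n=2: res = 75+7 = 82
p=5,n=3: res = 82+8 = 90
p=5,n=4: res = 90+9 = 99
p=5,n=5: res = 99+10 = 109
p=5,n=6: res = 109+11 = 120
p=6,n=1: res = 120+7 = 127
p=6,n=2: res = 127+8 = 135
p=6,n=3: res = 135+9 = 144
p=6,n=4: res = 144+10 = 154
p=6,n=5: res = 154+11 = 165
p=6,n=6: res = 165+12 = 177
p=6,n=7: res = 177+13 = 190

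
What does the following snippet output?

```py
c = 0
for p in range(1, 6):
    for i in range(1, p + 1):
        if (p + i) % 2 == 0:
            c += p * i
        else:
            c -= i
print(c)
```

73

p=1,i=1: even sum, c = 0+1 = 1
p=2,i=1: odd sum, c = 1-1 = 0
p=2,i=2: even sum, c = 0+4 = 4
p=3,i=1: even sum, c = 4+3 = 7
p=3,i=2: odd sum, c = 7-2 = 5
p=3,i=3: even sum, c = 5+9 = 14
p=4,i=1: odd sum, c = 14-1 = 13
p=4,i=2: even sum, c = 13+8 = 21
p=4,i=3: odd sum, c = 21-3 = 18
p=4,i=4: even sum, c = 18+16 = 34
p=5,i=1: even sum, c = 34+5 = 39
p=5,i=2: odd sum, c = 39-2 = 37
p=5,i=3: even sum, c = 37+15 = 52
p=5,i=4: odd sum, c = 52-4 = 48
p=5,i=5: even sum, c = 48+25 = 73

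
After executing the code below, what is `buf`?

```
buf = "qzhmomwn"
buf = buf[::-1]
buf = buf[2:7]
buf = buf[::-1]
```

'zhmom'

reverse → 'nwmomhzq'
slice [2:7] → 'momhz'
reverse → 'zhmom'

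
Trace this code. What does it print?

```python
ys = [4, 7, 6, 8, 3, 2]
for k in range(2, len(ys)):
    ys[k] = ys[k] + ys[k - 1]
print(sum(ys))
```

k=2: ys[2] = 6+7 = 13 → [4, 7, 13, 8, 3, 2]
k=3: ys[3] = 8+13 = 21 → [4, 7, 13, 21, 3, 2]
k=4: ys[4] = 3+21 = 24 → [4, 7, 13, 21, 24, 2]
k=5: ys[5] = 2+24 = 26 → [4, 7, 13, 21, 24, 26]
sum = 95

95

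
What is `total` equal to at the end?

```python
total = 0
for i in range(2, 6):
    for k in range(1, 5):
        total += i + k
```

i=2,k=1: total = 0+3 = 3
i=2,k=2: total = 3+4 = 7
i=2,k=3: total = 7+5 = 12
i=2,k=4: total = 12+6 = 18
i=3,k=1: total = 18+4 = 22
i=3,k=2: total = 22+5 = 27
i=3,k=3: total = 27+6 = 33
i=3,k=4: total = 33+7 = 40
i=4,k=1: total = 40+5 = 45
i=4,k=2: total = 45+6 = 51
i=4,k=3: total = 51+7 = 58
i=4,k=4: total = 58+8 = 66
i=5,k=1: total = 66+6 = 72
i=5,k=2: total = 72+7 = 79
i=5,k=3: total = 79+8 = 87
i=5,k=4: total = 87+9 = 96

96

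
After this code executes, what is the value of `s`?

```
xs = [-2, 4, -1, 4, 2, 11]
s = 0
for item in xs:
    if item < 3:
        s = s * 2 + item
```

item=-2: <3, s = 0*2+(-2) = -2
item=4: not <3
item=-1: <3, s = (-2)*2+(-1) = -5
item=4: not <3
item=2: <3, s = (-5)*2+2 = -8
item=11: not <3

-8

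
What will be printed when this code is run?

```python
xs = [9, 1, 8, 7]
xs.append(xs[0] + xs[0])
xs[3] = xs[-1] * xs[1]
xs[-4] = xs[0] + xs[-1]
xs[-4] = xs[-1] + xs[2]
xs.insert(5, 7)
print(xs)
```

append xs[0]+xs[0] = 9+9 = 18 → [9, 1, 8, 7, 18]
xs[3] = xs[-1]*xs[1] = 18*1 = 18 → [9, 1, 8, 18, 18]
xs[-4] = xs[0]+xs[-1] = 9+18 = 27 → [9, 27, 8, 18, 18]
xs[-4] = xs[-1]+xs[2] = 18+8 = 26 → [9, 26, 8, 18, 18]
insert 7 at 5 → [9, 26, 8, 18, 18, 7]

[9, 26, 8, 18, 18, 7]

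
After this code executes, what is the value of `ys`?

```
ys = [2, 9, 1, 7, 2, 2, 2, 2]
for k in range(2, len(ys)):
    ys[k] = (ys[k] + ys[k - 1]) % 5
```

[2, 9, 0, 2, 4, 1, 3, 0]

k=2: ys[2] = (1+9)%5 = 0 → [2, 9, 0, 7, 2, 2, 2, 2]
k=3: ys[3] = (7+0)%5 = 2 → [2, 9, 0, 2, 2, 2, 2, 2]
k=4: ys[4] = (2+2)%5 = 4 → [2, 9, 0, 2, 4, 2, 2, 2]
k=5: ys[5] = (2+4)%5 = 1 → [2, 9, 0, 2, 4, 1, 2, 2]
k=6: ys[6] = (2+1)%5 = 3 → [2, 9, 0, 2, 4, 1, 3, 2]
k=7: ys[7] = (2+3)%5 = 0 → [2, 9, 0, 2, 4, 1, 3, 0]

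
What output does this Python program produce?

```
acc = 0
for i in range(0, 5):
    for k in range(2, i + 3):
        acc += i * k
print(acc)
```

145

i=0,k=2: acc = 0+0 = 0
i=1,k=2: acc = 0+2 = 2
i=1,k=3: acc = 2+3 = 5
i=2,k=2: acc = 5+4 = 9
i=2,k=3: acc = 9+6 = 15
i=2,k=4: acc = 15+8 = 23
i=3,k=2: acc = 23+6 = 29
i=3,k=3: acc = 29+9 = 38
i=3,k=4: acc = 38+12 = 50
i=3,k=5: acc = 50+15 = 65
i=4,k=2: acc = 65+8 = 73
i=4,k=3: acc = 73+12 = 85
i=4,k=4: acc = 85+16 = 101
i=4,k=5: acc = 101+20 = 121
i=4,k=6: acc = 121+24 = 145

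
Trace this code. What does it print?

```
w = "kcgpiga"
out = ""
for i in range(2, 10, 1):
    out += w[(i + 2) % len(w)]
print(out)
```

i=2: add w[4]='i' → 'i'
i=3: add w[5]='g' → 'ig'
i=4: add w[6]='a' → 'iga'
i=5: add w[0]='k' → 'igak'
i=6: add w[1]='c' → 'igakc'
i=7: add w[2]='g' → 'igakcg'
i=8: add w[3]='p' → 'igakcgp'
i=9: add w[4]='i' → 'igakcgpi'

igakcgpi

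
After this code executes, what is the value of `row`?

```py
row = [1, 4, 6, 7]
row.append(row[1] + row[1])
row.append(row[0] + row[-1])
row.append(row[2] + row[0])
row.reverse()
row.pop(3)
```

append row[1]+row[1] = 4+4 = 8 → [1, 4, 6, 7, 8]
append row[0]+row[-1] = 1+8 = 9 → [1, 4, 6, 7, 8, 9]
append row[2]+row[0] = 6+1 = 7 → [1, 4, 6, 7, 8, 9, 7]
reverse → [7, 9, 8, 7, 6, 4, 1]
pop(3) removes 7 → [7, 9, 8, 6, 4, 1]

[7, 9, 8, 6, 4, 1]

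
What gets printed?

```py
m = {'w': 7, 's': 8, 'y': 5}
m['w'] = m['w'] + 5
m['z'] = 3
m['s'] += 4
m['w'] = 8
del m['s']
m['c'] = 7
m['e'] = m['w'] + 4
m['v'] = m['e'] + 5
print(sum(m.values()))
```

52

m['w'] = m['w']+5 = 12 → {'w': 12, 's': 8, 'y': 5}
m['z'] = 3 → {'w': 12, 's': 8, 'y': 5, 'z': 3}
m['s'] = 8+4 = 12 → {'w': 12, 's': 12, 'y': 5, 'z': 3}
m['w'] = 8 → {'w': 8, 's': 12, 'y': 5, 'z': 3}
del 's' → {'w': 8, 'y': 5, 'z': 3}
m['c'] = 7 → {'w': 8, 'y': 5, 'z': 3, 'c': 7}
m['e'] = m['w']+4 = 12 → {'w': 8, 'y': 5, 'z': 3, 'c': 7, 'e': 12}
m['v'] = m['e']+5 = 17 → {'w': 8, 'y': 5, 'z': 3, 'c': 7, 'e': 12, 'v': 17}
sum of values = 52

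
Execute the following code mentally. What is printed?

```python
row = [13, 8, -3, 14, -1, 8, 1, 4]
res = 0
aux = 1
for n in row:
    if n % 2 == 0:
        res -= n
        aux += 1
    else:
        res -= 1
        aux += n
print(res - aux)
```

-53

n=13: not even, res = 0-1 = -1; aux=14
n=8: even, res = (-1)-8 = -9; aux=15
n=-3: not even, res = (-9)-1 = -10; aux=12
n=14: even, res = (-10)-14 = -24; aux=13
n=-1: not even, res = (-24)-1 = -25; aux=12
n=8: even, res = (-25)-8 = -33; aux=13
n=1: not even, res = (-33)-1 = -34; aux=14
n=4: even, res = (-34)-4 = -38; aux=15
res-aux = (-38)-15 = -53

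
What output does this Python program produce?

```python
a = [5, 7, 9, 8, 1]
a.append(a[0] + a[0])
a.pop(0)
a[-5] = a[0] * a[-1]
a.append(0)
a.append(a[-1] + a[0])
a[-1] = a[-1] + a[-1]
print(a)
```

[70, 9, 8, 1, 10, 0, 140]

append a[0]+a[0] = 5+5 = 10 → [5, 7, 9, 8, 1, 10]
pop(0) removes 5 → [7, 9, 8, 1, 10]
a[-5] = a[0]*a[-1] = 7*10 = 70 → [70, 9, 8, 1, 10]
append 0 → [70, 9, 8, 1, 10, 0]
append a[-1]+a[0] = 0+70 = 70 → [70, 9, 8, 1, 10, 0, 70]
a[-1] = a[-1]+a[-1] = 70+70 = 140 → [70, 9, 8, 1, 10, 0, 140]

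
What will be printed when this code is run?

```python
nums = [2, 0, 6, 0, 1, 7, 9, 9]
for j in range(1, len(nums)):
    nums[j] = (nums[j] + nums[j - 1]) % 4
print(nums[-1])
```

j=1: nums[1] = (0+2)%4 = 2 → [2, 2, 6, 0, 1, 7, 9, 9]
j=2: nums[2] = (6+2)%4 = 0 → [2, 2, 0, 0, 1, 7, 9, 9]
j=3: nums[3] = (0+0)%4 = 0 → [2, 2, 0, 0, 1, 7, 9, 9]
j=4: nums[4] = (1+0)%4 = 1 → [2, 2, 0, 0, 1, 7, 9, 9]
j=5: nums[5] = (7+1)%4 = 0 → [2, 2, 0, 0, 1, 0, 9, 9]
j=6: nums[6] = (9+0)%4 = 1 → [2, 2, 0, 0, 1, 0, 1, 9]
j=7: nums[7] = (9+1)%4 = 2 → [2, 2, 0, 0, 1, 0, 1, 2]

2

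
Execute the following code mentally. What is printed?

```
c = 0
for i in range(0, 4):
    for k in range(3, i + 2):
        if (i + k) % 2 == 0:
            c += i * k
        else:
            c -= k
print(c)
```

i=2,k=3: odd sum, c = 0-3 = -3
i=3,k=3: even sum, c = (-3)+9 = 6
i=3,k=4: odd sum, c = 6-4 = 2

2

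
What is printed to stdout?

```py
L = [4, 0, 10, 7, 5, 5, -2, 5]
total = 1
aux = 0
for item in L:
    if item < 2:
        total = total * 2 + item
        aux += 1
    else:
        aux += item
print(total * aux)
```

item=4: not <2; aux=4
item=0: <2, total = 1*2+0 = 2; aux=5
item=10: not <2; aux=15
item=7: not <2; aux=22
item=5: not <2; aux=27
item=5: not <2; aux=32
item=-2: <2, total = 2*2+(-2) = 2; aux=33
item=5: not <2; aux=38
total*aux = 2*38 = 76

76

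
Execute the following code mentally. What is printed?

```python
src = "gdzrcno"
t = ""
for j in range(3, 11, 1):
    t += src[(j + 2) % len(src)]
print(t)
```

nogdzrcn

j=3: add src[5]='n' → 'n'
j=4: add src[6]='o' → 'no'
j=5: add src[0]='g' → 'nog'
j=6: add src[1]='d' → 'nogd'
j=7: add src[2]='z' → 'nogdz'
j=8: add src[3]='r' → 'nogdzr'
j=9: add src[4]='c' → 'nogdzrc'
j=10: add src[5]='n' → 'nogdzrcn'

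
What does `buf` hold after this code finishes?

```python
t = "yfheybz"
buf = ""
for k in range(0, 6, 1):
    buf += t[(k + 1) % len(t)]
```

k=0: add t[1]='f' → 'f'
k=1: add t[2]='h' → 'fh'
k=2: add t[3]='e' → 'fhe'
k=3: add t[4]='y' → 'fhey'
k=4: add t[5]='b' → 'fheyb'
k=5: add t[6]='z' → 'fheybz'

'fheybz'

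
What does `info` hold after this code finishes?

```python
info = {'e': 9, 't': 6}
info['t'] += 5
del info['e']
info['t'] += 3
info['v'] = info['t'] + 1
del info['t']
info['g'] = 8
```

{'v': 15, 'g': 8}

info['t'] = 6+5 = 11 → {'e': 9, 't': 11}
del 'e' → {'t': 11}
info['t'] = 11+3 = 14 → {'t': 14}
info['v'] = info['t']+1 = 15 → {'t': 14, 'v': 15}
del 't' → {'v': 15}
info['g'] = 8 → {'v': 15, 'g': 8}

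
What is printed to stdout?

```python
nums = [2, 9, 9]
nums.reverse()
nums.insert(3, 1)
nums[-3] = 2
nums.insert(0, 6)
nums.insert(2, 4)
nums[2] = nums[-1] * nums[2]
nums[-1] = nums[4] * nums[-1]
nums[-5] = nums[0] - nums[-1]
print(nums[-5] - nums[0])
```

reverse → [9, 9, 2]
insert 1 at 3 → [9, 9, 2, 1]
nums[-3] = 2 → [9, 2, 2, 1]
insert 6 at 0 → [6, 9, 2, 2, 1]
insert 4 at 2 → [6, 9, 4, 2, 2, 1]
nums[2] = nums[-1]*nums[2] = 1*4 = 4 → [6, 9, 4, 2, 2, 1]
nums[-1] = nums[4]*nums[-1] = 2*1 = 2 → [6, 9, 4, 2, 2, 2]
nums[-5] = nums[0]-nums[-1] = 6-2 = 4 → [6, 4, 4, 2, 2, 2]
nums[-5]-nums[0] = 4-6 = -2

-2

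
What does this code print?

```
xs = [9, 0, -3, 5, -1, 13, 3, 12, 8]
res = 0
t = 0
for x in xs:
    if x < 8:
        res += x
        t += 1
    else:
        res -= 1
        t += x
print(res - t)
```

x=9: not <8, res = 0-1 = -1; t=9
x=0: <8, res = (-1)+0 = -1; t=10
x=-3: <8, res = (-1)+(-3) = -4; t=11
x=5: <8, res = (-4)+5 = 1; t=12
x=-1: <8, res = 1+(-1) = 0; t=13
x=13: not <8, res = 0-1 = -1; t=26
x=3: <8, res = (-1)+3 = 2; t=27
x=12: not <8, res = 2-1 = 1; t=39
x=8: not <8, res = 1-1 = 0; t=47
res-t = 0-47 = -47

-47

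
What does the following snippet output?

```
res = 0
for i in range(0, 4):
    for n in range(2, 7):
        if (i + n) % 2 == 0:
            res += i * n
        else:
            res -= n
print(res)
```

16

i=0,n=2: even sum, res = 0+0 = 0
i=0,n=3: odd sum, res = 0-3 = -3
i=0,n=4: even sum, res = (-3)+0 = -3
i=0,n=5: odd sum, res = (-3)-5 = -8
i=0,n=6: even sum, res = (-8)+0 = -8
i=1,n=2: odd sum, res = (-8)-2 = -10
i=1,n=3: even sum, res = (-10)+3 = -7
i=1,n=4: odd sum, res = (-7)-4 = -11
i=1,n=5: even sum, res = (-11)+5 = -6
i=1,n=6: odd sum, res = (-6)-6 = -12
i=2,n=2: even sum, res = (-12)+4 = -8
i=2,n=3: odd sum, res = (-8)-3 = -11
i=2,n=4: even sum, res = (-11)+8 = -3
i=2,n=5: odd sum, res = (-3)-5 = -8
i=2,n=6: even sum, res = (-8)+12 = 4
i=3,n=2: odd sum, res = 4-2 = 2
i=3,n=3: even sum, res = 2+9 = 11
i=3,n=4: odd sum, res = 11-4 = 7
i=3,n=5: even sum, res = 7+15 = 22
i=3,n=6: odd sum, res = 22-6 = 16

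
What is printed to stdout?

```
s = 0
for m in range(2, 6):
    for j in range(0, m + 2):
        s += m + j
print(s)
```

m=2,j=0: s = 0+2 = 2
m=2,j=1: s = 2+3 = 5
m=2,j=2: s = 5+4 = 9
m=2,j=3: s = 9+5 = 14
m=3,j=0: s = 14+3 = 17
m=3,j=1: s = 17+4 = 21
m=3,j=2: s = 21+5 = 26
m=3,j=3: s = 26+6 = 32
m=3,j=4: s = 32+7 = 39
m=4,j=0: s = 39+4 = 43
m=4,j=1: s = 43+5 = 48
m=4,j=2: s = 48+6 = 54
m=4,j=3: s = 54+7 = 61
m=4,j=4: s = 61+8 = 69
m=4,j=5: s = 69+9 = 78
m=5,j=0: s = 78+5 = 83
m=5,j=1: s = 83+6 = 89
m=5,j=2: s = 89+7 = 96
m=5,j=3: s = 96+8 = 104
m=5,j=4: s = 104+9 = 113
m=5,j=5: s = 113+10 = 123
m=5,j=6: s = 123+11 = 134

134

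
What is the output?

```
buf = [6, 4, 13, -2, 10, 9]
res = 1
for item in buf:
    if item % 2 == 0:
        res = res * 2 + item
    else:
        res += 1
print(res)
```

item=6: even, res = 1*2+6 = 8
item=4: even, res = 8*2+4 = 20
item=13: not even, res = 20+1 = 21
item=-2: even, res = 21*2+(-2) = 40
item=10: even, res = 40*2+10 = 90
item=9: not even, res = 90+1 = 91

91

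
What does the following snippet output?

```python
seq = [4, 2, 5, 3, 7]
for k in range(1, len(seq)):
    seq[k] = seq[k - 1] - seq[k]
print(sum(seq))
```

-16

k=1: seq[1] = 4-2 = 2 → [4, 2, 5, 3, 7]
k=2: seq[2] = 2-5 = -3 → [4, 2, -3, 3, 7]
k=3: seq[3] = (-3)-3 = -6 → [4, 2, -3, -6, 7]
k=4: seq[4] = (-6)-7 = -13 → [4, 2, -3, -6, -13]
sum = -16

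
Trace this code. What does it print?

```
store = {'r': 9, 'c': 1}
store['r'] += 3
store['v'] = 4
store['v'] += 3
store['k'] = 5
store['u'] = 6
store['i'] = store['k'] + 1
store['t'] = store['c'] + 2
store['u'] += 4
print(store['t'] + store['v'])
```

10

store['r'] = 9+3 = 12 → {'r': 12, 'c': 1}
store['v'] = 4 → {'r': 12, 'c': 1, 'v': 4}
store['v'] = 4+3 = 7 → {'r': 12, 'c': 1, 'v': 7}
store['k'] = 5 → {'r': 12, 'c': 1, 'v': 7, 'k': 5}
store['u'] = 6 → {'r': 12, 'c': 1, 'v': 7, 'k': 5, 'u': 6}
store['i'] = store['k']+1 = 6 → {'r': 12, 'c': 1, 'v': 7, 'k': 5, 'u': 6, 'i': 6}
store['t'] = store['c']+2 = 3 → {'r': 12, 'c': 1, 'v': 7, 'k': 5, 'u': 6, 'i': 6, 't': 3}
store['u'] = 6+4 = 10 → {'r': 12, 'c': 1, 'v': 7, 'k': 5, 'u': 10, 'i': 6, 't': 3}
store['t']+store['v'] = 3+7 = 10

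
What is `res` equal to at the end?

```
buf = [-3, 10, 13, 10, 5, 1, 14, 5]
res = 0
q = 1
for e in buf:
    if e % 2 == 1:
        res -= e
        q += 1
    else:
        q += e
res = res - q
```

e=-3: odd, res = 0-(-3) = 3; q=2
e=10: not odd; q=12
e=13: odd, res = 3-13 = -10; q=13
e=10: not odd; q=23
e=5: odd, res = (-10)-5 = -15; q=24
e=1: odd, res = (-15)-1 = -16; q=25
e=14: not odd; q=39
e=5: odd, res = (-16)-5 = -21; q=40
res-q = (-21)-40 = -61

-61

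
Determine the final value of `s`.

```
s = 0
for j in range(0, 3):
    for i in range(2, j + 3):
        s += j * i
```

j=0,i=2: s = 0+0 = 0
j=1,i=2: s = 0+2 = 2
j=1,i=3: s = 2+3 = 5
j=2,i=2: s = 5+4 = 9
j=2,i=3: s = 9+6 = 15
j=2,i=4: s = 15+8 = 23

23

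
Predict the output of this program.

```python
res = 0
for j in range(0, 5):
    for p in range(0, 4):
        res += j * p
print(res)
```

j=0,p=0: res = 0+0 = 0
j=0,p=1: res = 0+0 = 0
j=0,p=2: res = 0+0 = 0
j=0,p=3: res = 0+0 = 0
j=1,p=0: res = 0+0 = 0
j=1,p=1: res = 0+1 = 1
j=1,p=2: res = 1+2 = 3
j=1,p=3: res = 3+3 = 6
j=2,p=0: res = 6+0 = 6
j=2,p=1: res = 6+2 = 8
j=2,p=2: res = 8+4 = 12
j=2,p=3: res = 12+6 = 18
j=3,p=0: res = 18+0 = 18
j=3,p=1: res = 18+3 = 21
j=3,p=2: res = 21+6 = 27
j=3,p=3: res = 27+9 = 36
j=4,p=0: res = 36+0 = 36
j=4,p=1: res = 36+4 = 40
j=4,p=2: res = 40+8 = 48
j=4,p=3: res = 48+12 = 60

60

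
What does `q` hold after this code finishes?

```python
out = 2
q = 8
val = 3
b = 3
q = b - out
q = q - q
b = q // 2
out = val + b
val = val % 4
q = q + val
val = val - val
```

3

q = 3-2 = 1
q = 1-1 = 0
b = 0//2 = 0
out = 3+0 = 3
val = 3%4 = 3
q = 0+3 = 3
val = 3-3 = 0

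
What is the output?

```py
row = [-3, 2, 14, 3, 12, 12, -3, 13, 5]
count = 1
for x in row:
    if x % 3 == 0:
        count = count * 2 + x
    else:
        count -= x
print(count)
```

x=-3: %3==0, count = 1*2+(-3) = -1
x=2: not %3==0, count = (-1)-2 = -3
x=14: not %3==0, count = (-3)-14 = -17
x=3: %3==0, count = (-17)*2+3 = -31
x=12: %3==0, count = (-31)*2+12 = -50
x=12: %3==0, count = (-50)*2+12 = -88
x=-3: %3==0, count = (-88)*2+(-3) = -179
x=13: not %3==0, count = (-179)-13 = -192
x=5: not %3==0, count = (-192)-5 = -197

-197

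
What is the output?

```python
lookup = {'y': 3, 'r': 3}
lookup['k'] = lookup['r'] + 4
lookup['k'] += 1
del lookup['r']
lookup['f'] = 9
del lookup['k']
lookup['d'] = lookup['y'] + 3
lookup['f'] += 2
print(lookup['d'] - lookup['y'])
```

3

lookup['k'] = lookup['r']+4 = 7 → {'y': 3, 'r': 3, 'k': 7}
lookup['k'] = 7+1 = 8 → {'y': 3, 'r': 3, 'k': 8}
del 'r' → {'y': 3, 'k': 8}
lookup['f'] = 9 → {'y': 3, 'k': 8, 'f': 9}
del 'k' → {'y': 3, 'f': 9}
lookup['d'] = lookup['y']+3 = 6 → {'y': 3, 'f': 9, 'd': 6}
lookup['f'] = 9+2 = 11 → {'y': 3, 'f': 11, 'd': 6}
lookup['d']-lookup['y'] = 6-3 = 3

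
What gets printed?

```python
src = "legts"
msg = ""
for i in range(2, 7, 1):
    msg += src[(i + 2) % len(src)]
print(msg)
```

i=2: add src[4]='s' → 's'
i=3: add src[0]='l' → 'sl'
i=4: add src[1]='e' → 'sle'
i=5: add src[2]='g' → 'sleg'
i=6: add src[3]='t' → 'slegt'

slegt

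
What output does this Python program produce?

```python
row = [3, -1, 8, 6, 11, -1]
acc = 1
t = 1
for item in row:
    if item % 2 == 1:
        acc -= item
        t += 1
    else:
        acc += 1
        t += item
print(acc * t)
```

item=3: odd, acc = 1-3 = -2; t=2
item=-1: odd, acc = (-2)-(-1) = -1; t=3
item=8: not odd, acc = (-1)+1 = 0; t=11
item=6: not odd, acc = 0+1 = 1; t=17
item=11: odd, acc = 1-11 = -10; t=18
item=-1: odd, acc = (-10)-(-1) = -9; t=19
acc*t = (-9)*19 = -171

-171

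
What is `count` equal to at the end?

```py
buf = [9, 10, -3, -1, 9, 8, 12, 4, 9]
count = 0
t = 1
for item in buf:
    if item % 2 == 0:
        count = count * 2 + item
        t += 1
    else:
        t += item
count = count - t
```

item=9: not even; t=10
item=10: even, count = 0*2+10 = 10; t=11
item=-3: not even; t=8
item=-1: not even; t=7
item=9: not even; t=16
item=8: even, count = 10*2+8 = 28; t=17
item=12: even, count = 28*2+12 = 68; t=18
item=4: even, count = 68*2+4 = 140; t=19
item=9: not even; t=28
count-t = 140-28 = 112

112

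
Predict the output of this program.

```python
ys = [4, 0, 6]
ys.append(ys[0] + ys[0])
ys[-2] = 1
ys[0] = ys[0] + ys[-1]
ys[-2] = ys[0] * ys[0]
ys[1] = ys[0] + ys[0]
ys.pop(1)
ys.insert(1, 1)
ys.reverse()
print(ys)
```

[8, 144, 1, 12]

append ys[0]+ys[0] = 4+4 = 8 → [4, 0, 6, 8]
ys[-2] = 1 → [4, 0, 1, 8]
ys[0] = ys[0]+ys[-1] = 4+8 = 12 → [12, 0, 1, 8]
ys[-2] = ys[0]*ys[0] = 12*12 = 144 → [12, 0, 144, 8]
ys[1] = ys[0]+ys[0] = 12+12 = 24 → [12, 24, 144, 8]
pop(1) removes 24 → [12, 144, 8]
insert 1 at 1 → [12, 1, 144, 8]
reverse → [8, 144, 1, 12]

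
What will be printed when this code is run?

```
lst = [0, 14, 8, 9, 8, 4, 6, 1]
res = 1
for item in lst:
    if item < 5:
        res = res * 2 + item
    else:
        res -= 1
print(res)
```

-1

item=0: <5, res = 1*2+0 = 2
item=14: not <5, res = 2-1 = 1
item=8: not <5, res = 1-1 = 0
item=9: not <5, res = 0-1 = -1
item=8: not <5, res = (-1)-1 = -2
item=4: <5, res = (-2)*2+4 = 0
item=6: not <5, res = 0-1 = -1
item=1: <5, res = (-1)*2+1 = -1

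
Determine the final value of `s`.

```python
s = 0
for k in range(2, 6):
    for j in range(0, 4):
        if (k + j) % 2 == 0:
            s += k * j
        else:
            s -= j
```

k=2,j=0: even sum, s = 0+0 = 0
k=2,j=1: odd sum, s = 0-1 = -1
k=2,j=2: even sum, s = (-1)+4 = 3
k=2,j=3: odd sum, s = 3-3 = 0
k=3,j=0: odd sum, s = 0-0 = 0
k=3,j=1: even sum, s = 0+3 = 3
k=3,j=2: odd sum, s = 3-2 = 1
k=3,j=3: even sum, s = 1+9 = 10
k=4,j=0: even sum, s = 10+0 = 10
k=4,j=1: odd sum, s = 10-1 = 9
k=4,j=2: even sum, s = 9+8 = 17
k=4,j=3: odd sum, s = 17-3 = 14
k=5,j=0: odd sum, s = 14-0 = 14
k=5,j=1: even sum, s = 14+5 = 19
k=5,j=2: odd sum, s = 19-2 = 17
k=5,j=3: even sum, s = 17+15 = 32

32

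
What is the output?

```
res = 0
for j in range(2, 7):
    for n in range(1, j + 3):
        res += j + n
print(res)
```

j=2,n=1: res = 0+3 = 3
j=2,n=2: res = 3+4 = 7
j=2,n=3: res = 7+5 = 12
j=2,n=4: res = 12+6 = 18
j=3,n=1: res = 18+4 = 22
j=3,n=2: res = 22+5 = 27
j=3,n=3: res = 27+6 = 33
j=3,n=4: res = 33+7 = 40
j=3,n=5: res = 40+8 = 48
j=4,n=1: res = 48+5 = 53
j=4,n=2: res = 53+6 = 59
j=4,n=3: res = 59+7 = 66
j=4,n=4: res = 66+8 = 74
j=4,n=5: res = 74+9 = 83
j=4,n=6: res = 83+10 = 93
j=5,n=1: res = 93+6 = 99
j=5,n=2: res = 99+7 = 106
j=5,n=3: res = 106+8 = 114
j=5,n=4: res = 114+9 = 123
j=5,n=5: res = 123+10 = 133
j=5,n=6: res = 133+11 = 144
j=5,n=7: res = 144+12 = 156
j=6,n=1: res = 156+7 = 163
j=6,n=2: res = 163+8 = 171
j=6,n=3: res = 171+9 = 180
j=6,n=4: res = 180+10 = 190
j=6,n=5: res = 190+11 = 201
j=6,n=6: res = 201+12 = 213
j=6,n=7: res = 213+13 = 226
j=6,n=8: res = 226+14 = 240

240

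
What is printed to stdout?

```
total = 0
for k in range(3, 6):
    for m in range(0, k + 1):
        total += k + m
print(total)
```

k=3,m=0: total = 0+3 = 3
k=3,m=1: total = 3+4 = 7
k=3,m=2: total = 7+5 = 12
k=3,m=3: total = 12+6 = 18
k=4,m=0: total = 18+4 = 22
k=4,m=1: total = 22+5 = 27
k=4,m=2: total = 27+6 = 33
k=4,m=3: total = 33+7 = 40
k=4,m=4: total = 40+8 = 48
k=5,m=0: total = 48+5 = 53
k=5,m=1: total = 53+6 = 59
k=5,m=2: total = 59+7 = 66
k=5,m=3: total = 66+8 = 74
k=5,m=4: total = 74+9 = 83
k=5,m=5: total = 83+10 = 93

93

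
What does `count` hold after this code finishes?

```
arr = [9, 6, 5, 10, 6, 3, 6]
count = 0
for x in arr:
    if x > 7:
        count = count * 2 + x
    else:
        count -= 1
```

x=9: >7, count = 0*2+9 = 9
x=6: not >7, count = 9-1 = 8
x=5: not >7, count = 8-1 = 7
x=10: >7, count = 7*2+10 = 24
x=6: not >7, count = 24-1 = 23
x=3: not >7, count = 23-1 = 22
x=6: not >7, count = 22-1 = 21

21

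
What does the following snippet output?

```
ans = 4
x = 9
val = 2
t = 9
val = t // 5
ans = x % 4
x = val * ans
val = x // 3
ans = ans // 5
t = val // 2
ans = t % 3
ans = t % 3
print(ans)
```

0

val = 9//5 = 1
ans = 9%4 = 1
x = 1*1 = 1
val = 1//3 = 0
ans = 1//5 = 0
t = 0//2 = 0
ans = 0%3 = 0
ans = 0%3 = 0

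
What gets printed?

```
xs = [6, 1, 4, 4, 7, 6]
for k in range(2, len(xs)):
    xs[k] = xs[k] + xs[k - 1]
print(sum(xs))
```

59

k=2: xs[2] = 4+1 = 5 → [6, 1, 5, 4, 7, 6]
k=3: xs[3] = 4+5 = 9 → [6, 1, 5, 9, 7, 6]
k=4: xs[4] = 7+9 = 16 → [6, 1, 5, 9, 16, 6]
k=5: xs[5] = 6+16 = 22 → [6, 1, 5, 9, 16, 22]
sum = 59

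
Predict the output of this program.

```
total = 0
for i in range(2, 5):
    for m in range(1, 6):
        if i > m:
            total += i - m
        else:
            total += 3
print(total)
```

37

i=2,m=1: 2>1, total = 0+1 = 1
i=2,m=2: not 2>2, total = 1+3 = 4
i=2,m=3: not 2>3, total = 4+3 = 7
i=2,m=4: not 2>4, total = 7+3 = 10
i=2,m=5: not 2>5, total = 10+3 = 13
i=3,m=1: 3>1, total = 13+2 = 15
i=3,m=2: 3>2, total = 15+1 = 16
i=3,m=3: not 3>3, total = 16+3 = 19
i=3,m=4: not 3>4, total = 19+3 = 22
i=3,m=5: not 3>5, total = 22+3 = 25
i=4,m=1: 4>1, total = 25+3 = 28
i=4,m=2: 4>2, total = 28+2 = 30
i=4,m=3: 4>3, total = 30+1 = 31
i=4,m=4: not 4>4, total = 31+3 = 34
i=4,m=5: not 4>5, total = 34+3 = 37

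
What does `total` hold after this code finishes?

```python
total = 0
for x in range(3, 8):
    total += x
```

25

x=3: total = 0+3 = 3
x=4: total = 3+4 = 7
x=5: total = 7+5 = 12
x=6: total = 12+6 = 18
x=7: total = 18+7 = 25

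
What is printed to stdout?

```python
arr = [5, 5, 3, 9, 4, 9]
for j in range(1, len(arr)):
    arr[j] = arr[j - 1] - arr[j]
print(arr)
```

j=1: arr[1] = 5-5 = 0 → [5, 0, 3, 9, 4, 9]
j=2: arr[2] = 0-3 = -3 → [5, 0, -3, 9, 4, 9]
j=3: arr[3] = (-3)-9 = -12 → [5, 0, -3, -12, 4, 9]
j=4: arr[4] = (-12)-4 = -16 → [5, 0, -3, -12, -16, 9]
j=5: arr[5] = (-16)-9 = -25 → [5, 0, -3, -12, -16, -25]

[5, 0, -3, -12, -16, -25]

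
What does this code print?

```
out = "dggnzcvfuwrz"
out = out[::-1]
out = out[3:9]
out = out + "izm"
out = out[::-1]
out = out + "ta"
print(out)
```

mzinzcvfuta

reverse → 'zrwufvcznggd'
slice [3:9] → 'ufvczn'
+ 'izm' → 'ufvcznizm'
reverse → 'mzinzcvfu'
+ 'ta' → 'mzinzcvfuta'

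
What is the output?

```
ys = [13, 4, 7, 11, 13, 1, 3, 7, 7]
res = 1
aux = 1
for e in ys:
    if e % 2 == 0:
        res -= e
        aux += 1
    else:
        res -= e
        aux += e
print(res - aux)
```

-129

e=13: not even, res = 1-13 = -12; aux=14
e=4: even, res = (-12)-4 = -16; aux=15
e=7: not even, res = (-16)-7 = -23; aux=22
e=11: not even, res = (-23)-11 = -34; aux=33
e=13: not even, res = (-34)-13 = -47; aux=46
e=1: not even, res = (-47)-1 = -48; aux=47
e=3: not even, res = (-48)-3 = -51; aux=50
e=7: not even, res = (-51)-7 = -58; aux=57
e=7: not even, res = (-58)-7 = -65; aux=64
res-aux = (-65)-64 = -129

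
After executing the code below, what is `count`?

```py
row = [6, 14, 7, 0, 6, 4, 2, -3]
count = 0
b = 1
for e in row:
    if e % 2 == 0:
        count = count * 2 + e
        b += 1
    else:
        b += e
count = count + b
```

461

e=6: even, count = 0*2+6 = 6; b=2
e=14: even, count = 6*2+14 = 26; b=3
e=7: not even; b=10
e=0: even, count = 26*2+0 = 52; b=11
e=6: even, count = 52*2+6 = 110; b=12
e=4: even, count = 110*2+4 = 224; b=13
e=2: even, count = 224*2+2 = 450; b=14
e=-3: not even; b=11
count+b = 450+11 = 461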